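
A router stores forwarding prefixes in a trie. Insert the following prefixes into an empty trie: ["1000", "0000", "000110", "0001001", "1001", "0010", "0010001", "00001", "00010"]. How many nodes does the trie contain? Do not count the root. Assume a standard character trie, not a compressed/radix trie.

21

Count nodes per top-level branch (shared prefixes stored once):
  '0'-branch (0000, 00001, 00010, 0001001, 000110, 0010, 0010001): 16 nodes
  '1'-branch (1000, 1001): 5 nodes
Sum: 21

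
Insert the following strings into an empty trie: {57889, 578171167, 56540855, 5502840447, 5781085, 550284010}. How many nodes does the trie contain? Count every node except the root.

32

Count nodes per top-level branch (shared prefixes stored once):
  '5'-branch (550284010, 5502840447, 56540855, 5781085, 578171167, 57889): 32 nodes
Sum: 32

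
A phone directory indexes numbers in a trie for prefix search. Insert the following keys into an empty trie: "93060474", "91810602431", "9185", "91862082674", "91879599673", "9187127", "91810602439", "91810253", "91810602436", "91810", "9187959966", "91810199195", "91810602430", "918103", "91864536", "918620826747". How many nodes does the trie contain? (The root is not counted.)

Trace insertions, counting only characters that open a new branch:
  "93060474" → 8 new (9, 3, 0, 6, 0, 4, 7, 4)
  "91810602431" → prefix "9" already present; 10 new (1, 8, 1, 0, 6, 0, 2, 4, 3, 1)
  "9185" → prefix "918" already present; 1 new (5)
  "91862082674" → prefix "918" already present; 8 new (6, 2, 0, 8, 2, 6, 7, 4)
  "91879599673" → prefix "918" already present; 8 new (7, 9, 5, 9, 9, 6, 7, 3)
  "9187127" → prefix "9187" already present; 3 new (1, 2, 7)
  "91810602439" → prefix "9181060243" already present; 1 new (9)
  "91810253" → prefix "91810" already present; 3 new (2, 5, 3)
  "91810602436" → prefix "9181060243" already present; 1 new (6)
  "91810" → prefix "91810" already present; 0 new (none)
  "9187959966" → prefix "918795996" already present; 1 new (6)
  "91810199195" → prefix "91810" already present; 6 new (1, 9, 9, 1, 9, 5)
  "91810602430" → prefix "9181060243" already present; 1 new (0)
  "918103" → prefix "91810" already present; 1 new (3)
  "91864536" → prefix "9186" already present; 4 new (4, 5, 3, 6)
  "918620826747" → prefix "91862082674" already present; 1 new (7)
Total nodes = 8 + 10 + 1 + 8 + 8 + 3 + 1 + 3 + 1 + 0 + 1 + 6 + 1 + 1 + 4 + 1 = 57

57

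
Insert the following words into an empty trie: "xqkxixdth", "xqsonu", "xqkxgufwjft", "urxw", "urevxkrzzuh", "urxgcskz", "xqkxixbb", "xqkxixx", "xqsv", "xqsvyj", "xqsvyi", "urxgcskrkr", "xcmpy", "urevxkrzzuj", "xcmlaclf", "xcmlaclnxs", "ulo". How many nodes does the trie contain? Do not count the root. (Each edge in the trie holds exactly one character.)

63

Trace insertions, counting only characters that open a new branch:
  "xqkxixdth" → 9 new (x, q, k, x, i, x, d, t, h)
  "xqsonu" → prefix "xq" already present; 4 new (s, o, n, u)
  "xqkxgufwjft" → prefix "xqkx" already present; 7 new (g, u, f, w, j, f, t)
  "urxw" → 4 new (u, r, x, w)
  "urevxkrzzuh" → prefix "ur" already present; 9 new (e, v, x, k, r, z, z, u, h)
  "urxgcskz" → prefix "urx" already present; 5 new (g, c, s, k, z)
  "xqkxixbb" → prefix "xqkxix" already present; 2 new (b, b)
  "xqkxixx" → prefix "xqkxix" already present; 1 new (x)
  "xqsv" → prefix "xqs" already present; 1 new (v)
  "xqsvyj" → prefix "xqsv" already present; 2 new (y, j)
  "xqsvyi" → prefix "xqsvy" already present; 1 new (i)
  "urxgcskrkr" → prefix "urxgcsk" already present; 3 new (r, k, r)
  "xcmpy" → prefix "x" already present; 4 new (c, m, p, y)
  "urevxkrzzuj" → prefix "urevxkrzzu" already present; 1 new (j)
  "xcmlaclf" → prefix "xcm" already present; 5 new (l, a, c, l, f)
  "xcmlaclnxs" → prefix "xcmlacl" already present; 3 new (n, x, s)
  "ulo" → prefix "u" already present; 2 new (l, o)
Total nodes = 9 + 4 + 7 + 4 + 9 + 5 + 2 + 1 + 1 + 2 + 1 + 3 + 4 + 1 + 5 + 3 + 2 = 63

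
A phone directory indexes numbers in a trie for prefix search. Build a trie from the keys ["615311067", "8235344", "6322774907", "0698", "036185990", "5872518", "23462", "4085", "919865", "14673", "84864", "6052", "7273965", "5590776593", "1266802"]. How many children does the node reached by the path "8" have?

The children of the "8" node are the distinct next characters among strings starting with "8".
Distinct next characters after "8": 2, 4.
That node has 2 child edges.

2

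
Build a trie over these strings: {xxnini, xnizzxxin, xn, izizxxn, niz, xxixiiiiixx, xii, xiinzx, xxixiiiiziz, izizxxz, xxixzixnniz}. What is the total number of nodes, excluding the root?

Trace insertions, counting only characters that open a new branch:
  "xxnini" → 6 new (x, x, n, i, n, i)
  "xnizzxxin" → prefix "x" already present; 8 new (n, i, z, z, x, x, i, n)
  "xn" → prefix "xn" already present; 0 new (none)
  "izizxxn" → 7 new (i, z, i, z, x, x, n)
  "niz" → 3 new (n, i, z)
  "xxixiiiiixx" → prefix "xx" already present; 9 new (i, x, i, i, i, i, i, x, x)
  "xii" → prefix "x" already present; 2 new (i, i)
  "xiinzx" → prefix "xii" already present; 3 new (n, z, x)
  "xxixiiiiziz" → prefix "xxixiiii" already present; 3 new (z, i, z)
  "izizxxz" → prefix "izizxx" already present; 1 new (z)
  "xxixzixnniz" → prefix "xxix" already present; 7 new (z, i, x, n, n, i, z)
Total nodes = 6 + 8 + 0 + 7 + 3 + 9 + 2 + 3 + 3 + 1 + 7 = 49

49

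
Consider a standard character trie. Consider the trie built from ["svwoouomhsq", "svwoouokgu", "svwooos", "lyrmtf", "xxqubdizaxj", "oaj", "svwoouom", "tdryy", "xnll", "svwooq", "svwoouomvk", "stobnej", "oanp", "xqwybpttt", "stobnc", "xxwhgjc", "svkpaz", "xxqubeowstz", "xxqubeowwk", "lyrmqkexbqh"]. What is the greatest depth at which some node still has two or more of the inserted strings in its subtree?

8

The deepest shared node is where two words last agree before diverging.
"svwoouom" and "svwoouomhsq" agree on "svwoouom" (8 characters) before diverging; nothing deeper is shared.
Longest shared-prefix length: 8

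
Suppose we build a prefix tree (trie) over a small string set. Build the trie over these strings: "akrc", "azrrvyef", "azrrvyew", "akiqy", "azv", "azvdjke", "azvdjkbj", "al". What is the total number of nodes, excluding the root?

Trie structure (* marks end of a word):
(root)
└─ a
   ├─ k
   │  ├─ i
   │  │  └─ q
   │  │     └─ y *
   │  └─ r
   │     └─ c *
   ├─ l *
   └─ z
      ├─ r
      │  └─ r
      │     └─ v
      │        └─ y
      │           └─ e
      │              ├─ f *
      │              └─ w *
      └─ v *
         └─ d
            └─ j
               └─ k
                  ├─ b
                  │  └─ j *
                  └─ e *
Counting every labelled node above: 23.

23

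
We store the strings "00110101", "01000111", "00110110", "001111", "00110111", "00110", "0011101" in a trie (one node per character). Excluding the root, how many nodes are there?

22

Trie structure (* marks end of a word):
(root)
└─ 0
   ├─ 0
   │  └─ 1
   │     └─ 1
   │        ├─ 0 *
   │        │  └─ 1
   │        │     ├─ 0
   │        │     │  └─ 1 *
   │        │     └─ 1
   │        │        ├─ 0 *
   │        │        └─ 1 *
   │        └─ 1
   │           ├─ 0
   │           │  └─ 1 *
   │           └─ 1 *
   └─ 1
      └─ 0
         └─ 0
            └─ 0
               └─ 1
                  └─ 1
                     └─ 1 *
Counting every labelled node above: 22.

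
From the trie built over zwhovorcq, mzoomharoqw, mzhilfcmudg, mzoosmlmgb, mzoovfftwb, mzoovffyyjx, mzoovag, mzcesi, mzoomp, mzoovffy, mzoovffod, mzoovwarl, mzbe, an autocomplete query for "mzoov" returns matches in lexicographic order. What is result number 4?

mzoovffy

Words with prefix "mzoov", in lexicographic order: "mzoovag", "mzoovffod", "mzoovfftwb", "mzoovffy", "mzoovffyyjx", "mzoovwarl"
The 4th is mzoovffy.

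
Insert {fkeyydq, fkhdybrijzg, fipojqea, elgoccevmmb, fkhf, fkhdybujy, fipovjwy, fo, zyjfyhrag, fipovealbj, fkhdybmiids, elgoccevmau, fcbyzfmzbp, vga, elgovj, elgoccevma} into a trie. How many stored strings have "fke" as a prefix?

1

Filter for entries beginning with "fke":
Matches: "fkeyydq"
Count: 1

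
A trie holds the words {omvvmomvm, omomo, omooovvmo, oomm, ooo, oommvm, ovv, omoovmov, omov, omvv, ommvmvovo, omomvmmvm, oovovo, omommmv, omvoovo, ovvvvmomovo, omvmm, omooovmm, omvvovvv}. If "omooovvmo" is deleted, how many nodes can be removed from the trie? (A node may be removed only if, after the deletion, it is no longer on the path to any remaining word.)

Walk "omooovvmo" from the leaf back toward the root, removing each node that no remaining word uses.
The suffix "vmo" (3 nodes) is used only by "omooovvmo"; the node for "omooov" still has the child "m", so pruning stops there.
Nodes removed: 3

3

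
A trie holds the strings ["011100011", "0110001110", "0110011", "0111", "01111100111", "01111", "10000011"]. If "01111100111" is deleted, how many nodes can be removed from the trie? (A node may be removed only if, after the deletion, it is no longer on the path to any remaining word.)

6

Walk "01111100111" from the leaf back toward the root, removing each node that no remaining word uses.
The suffix "100111" (6 nodes) is used only by "01111100111"; "01111" is itself a stored word, so pruning stops there.
Nodes removed: 6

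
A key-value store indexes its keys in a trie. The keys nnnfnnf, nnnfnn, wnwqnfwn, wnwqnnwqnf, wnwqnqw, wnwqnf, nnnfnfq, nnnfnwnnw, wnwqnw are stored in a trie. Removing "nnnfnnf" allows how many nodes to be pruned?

A node on "nnnfnnf"'s path can go only if nothing else ends at it or branches off below it.
The suffix "f" (1 node) is used only by "nnnfnnf"; "nnnfnn" is itself a stored word, so pruning stops there.
Nodes removed: 1

1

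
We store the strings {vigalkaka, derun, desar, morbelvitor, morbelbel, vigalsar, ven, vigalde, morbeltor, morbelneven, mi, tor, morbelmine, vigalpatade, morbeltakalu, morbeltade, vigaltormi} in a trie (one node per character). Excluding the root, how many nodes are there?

72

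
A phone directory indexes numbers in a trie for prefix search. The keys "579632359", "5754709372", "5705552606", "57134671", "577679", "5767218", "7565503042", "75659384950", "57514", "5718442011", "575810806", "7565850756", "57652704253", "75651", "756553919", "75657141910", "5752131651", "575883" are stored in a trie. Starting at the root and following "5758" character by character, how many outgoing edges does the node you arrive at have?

2

The children of the "5758" node are the distinct next characters among strings starting with "5758".
Characters that immediately follow "5758" among the stored strings: {1, 8}.
That node has 2 child edges.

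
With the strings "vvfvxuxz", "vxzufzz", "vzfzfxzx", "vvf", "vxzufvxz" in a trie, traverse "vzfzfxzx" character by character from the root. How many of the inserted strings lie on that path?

Traverse "vzfzfxzx" character by character; count nodes along the way that are marked as word ends.
Prefixes of the query that are stored words: "vzfzfxzx"
Count: 1

1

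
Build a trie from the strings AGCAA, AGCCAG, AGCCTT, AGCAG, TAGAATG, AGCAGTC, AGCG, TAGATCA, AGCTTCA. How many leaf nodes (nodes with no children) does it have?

Leaves are exactly the stored words that no other stored word extends.
Those words: "AGCAA", "AGCAGTC", "AGCCAG", "AGCCTT", "AGCG", "AGCTTCA", "TAGAATG", "TAGATCA"
Leaf count: 8

8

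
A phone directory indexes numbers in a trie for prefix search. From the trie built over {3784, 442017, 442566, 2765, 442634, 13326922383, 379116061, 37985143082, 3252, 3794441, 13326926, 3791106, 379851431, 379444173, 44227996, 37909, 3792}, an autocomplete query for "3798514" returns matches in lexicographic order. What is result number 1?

37985143082

Filter for "3798514…" and sort: "37985143082", "379851431"
The 1st is 37985143082.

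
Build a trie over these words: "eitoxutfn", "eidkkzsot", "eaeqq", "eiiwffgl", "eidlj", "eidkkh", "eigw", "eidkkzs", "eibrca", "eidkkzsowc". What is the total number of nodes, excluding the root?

37

Insert word by word; a character creates a node only if that edge doesn't already exist:
  "eitoxutfn" → 9 new (e, i, t, o, x, u, t, f, n)
  "eidkkzsot" → prefix "ei" already present; 7 new (d, k, k, z, s, o, t)
  "eaeqq" → prefix "e" already present; 4 new (a, e, q, q)
  "eiiwffgl" → prefix "ei" already present; 6 new (i, w, f, f, g, l)
  "eidlj" → prefix "eid" already present; 2 new (l, j)
  "eidkkh" → prefix "eidkk" already present; 1 new (h)
  "eigw" → prefix "ei" already present; 2 new (g, w)
  "eidkkzs" → prefix "eidkkzs" already present; 0 new (none)
  "eibrca" → prefix "ei" already present; 4 new (b, r, c, a)
  "eidkkzsowc" → prefix "eidkkzso" already present; 2 new (w, c)
Total nodes = 9 + 7 + 4 + 6 + 2 + 1 + 2 + 0 + 4 + 2 = 37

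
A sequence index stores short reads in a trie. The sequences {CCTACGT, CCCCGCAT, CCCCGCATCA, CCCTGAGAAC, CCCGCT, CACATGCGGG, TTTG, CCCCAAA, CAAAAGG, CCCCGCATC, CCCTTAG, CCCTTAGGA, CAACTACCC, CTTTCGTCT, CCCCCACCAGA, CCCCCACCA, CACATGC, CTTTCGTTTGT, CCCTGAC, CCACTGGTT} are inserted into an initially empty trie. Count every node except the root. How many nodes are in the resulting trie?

Insert word by word; a character creates a node only if that edge doesn't already exist:
  "CCTACGT" → 7 new (C, C, T, A, C, G, T)
  "CCCCGCAT" → prefix "CC" already present; 6 new (C, C, G, C, A, T)
  "CCCCGCATCA" → prefix "CCCCGCAT" already present; 2 new (C, A)
  "CCCTGAGAAC" → prefix "CCC" already present; 7 new (T, G, A, G, A, A, C)
  "CCCGCT" → prefix "CCC" already present; 3 new (G, C, T)
  "CACATGCGGG" → prefix "C" already present; 9 new (A, C, A, T, G, C, G, G, G)
  "TTTG" → 4 new (T, T, T, G)
  "CCCCAAA" → prefix "CCCC" already present; 3 new (A, A, A)
  "CAAAAGG" → prefix "CA" already present; 5 new (A, A, A, G, G)
  "CCCCGCATC" → prefix "CCCCGCATC" already present; 0 new (none)
  "CCCTTAG" → prefix "CCCT" already present; 3 new (T, A, G)
  "CCCTTAGGA" → prefix "CCCTTAG" already present; 2 new (G, A)
  "CAACTACCC" → prefix "CAA" already present; 6 new (C, T, A, C, C, C)
  "CTTTCGTCT" → prefix "C" already present; 8 new (T, T, T, C, G, T, C, T)
  "CCCCCACCAGA" → prefix "CCCC" already present; 7 new (C, A, C, C, A, G, A)
  "CCCCCACCA" → prefix "CCCCCACCA" already present; 0 new (none)
  "CACATGC" → prefix "CACATGC" already present; 0 new (none)
  "CTTTCGTTTGT" → prefix "CTTTCGT" already present; 4 new (T, T, G, T)
  "CCCTGAC" → prefix "CCCTGA" already present; 1 new (C)
  "CCACTGGTT" → prefix "CC" already present; 7 new (A, C, T, G, G, T, T)
Total nodes = 7 + 6 + 2 + 7 + 3 + 9 + 4 + 3 + 5 + 0 + 3 + 2 + 6 + 8 + 7 + 0 + 0 + 4 + 1 + 7 = 84

84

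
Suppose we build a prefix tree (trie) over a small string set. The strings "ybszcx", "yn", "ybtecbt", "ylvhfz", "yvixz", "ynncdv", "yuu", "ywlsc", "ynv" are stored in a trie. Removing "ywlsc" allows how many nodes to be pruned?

After clearing the end-marker at "ywlsc", prune upward until reaching a node still needed by another word.
The suffix "wlsc" (4 nodes) is used only by "ywlsc"; the node for "y" still has the child "b", so pruning stops there.
Nodes removed: 4

4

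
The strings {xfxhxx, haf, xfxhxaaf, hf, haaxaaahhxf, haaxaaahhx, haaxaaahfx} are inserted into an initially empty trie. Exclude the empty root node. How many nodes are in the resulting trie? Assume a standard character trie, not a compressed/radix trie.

24

Insert word by word; a character creates a node only if that edge doesn't already exist:
  "xfxhxx" → 6 new (x, f, x, h, x, x)
  "haf" → 3 new (h, a, f)
  "xfxhxaaf" → prefix "xfxhx" already present; 3 new (a, a, f)
  "hf" → prefix "h" already present; 1 new (f)
  "haaxaaahhxf" → prefix "ha" already present; 9 new (a, x, a, a, a, h, h, x, f)
  "haaxaaahhx" → prefix "haaxaaahhx" already present; 0 new (none)
  "haaxaaahfx" → prefix "haaxaaah" already present; 2 new (f, x)
Total nodes = 6 + 3 + 3 + 1 + 9 + 0 + 2 = 24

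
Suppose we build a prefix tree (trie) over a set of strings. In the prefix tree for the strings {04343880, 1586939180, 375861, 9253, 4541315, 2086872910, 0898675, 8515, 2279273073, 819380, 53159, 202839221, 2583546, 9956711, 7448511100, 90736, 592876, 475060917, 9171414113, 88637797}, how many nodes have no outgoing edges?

20

A leaf is a node with no children — equivalently, the end of a word that is not a proper prefix of any other stored word.
Those words: "04343880", "0898675", "1586939180", "202839221", "2086872910", "2279273073", "2583546", "375861", "4541315", "475060917", "53159", "592876", "7448511100", "819380", "8515", "88637797", "90736", "9171414113", "9253", "9956711"
Leaf count: 20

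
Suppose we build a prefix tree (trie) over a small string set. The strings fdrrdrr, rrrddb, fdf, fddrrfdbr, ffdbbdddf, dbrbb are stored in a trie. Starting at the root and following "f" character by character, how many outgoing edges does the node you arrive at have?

Follow the path "f" to its node, then look at its outgoing edges.
Characters that immediately follow "f" among the stored strings: {d, f}.
That node has 2 child edges.

2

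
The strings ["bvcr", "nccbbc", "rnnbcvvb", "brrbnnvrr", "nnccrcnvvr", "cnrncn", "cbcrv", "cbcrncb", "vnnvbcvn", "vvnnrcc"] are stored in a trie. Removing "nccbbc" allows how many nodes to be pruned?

5

Walk "nccbbc" from the leaf back toward the root, removing each node that no remaining word uses.
The suffix "ccbbc" (5 nodes) is used only by "nccbbc"; the node for "n" still has the child "n", so pruning stops there.
Nodes removed: 5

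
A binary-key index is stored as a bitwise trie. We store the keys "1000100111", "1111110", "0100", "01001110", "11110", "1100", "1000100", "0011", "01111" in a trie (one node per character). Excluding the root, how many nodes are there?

33

For each word, the new-node count is its length minus the longest prefix already in the trie:
  "1000100111" → 10 new (1, 0, 0, 0, 1, 0, 0, 1, 1, 1)
  "1111110" → prefix "1" already present; 6 new (1, 1, 1, 1, 1, 0)
  "0100" → 4 new (0, 1, 0, 0)
  "01001110" → prefix "0100" already present; 4 new (1, 1, 1, 0)
  "11110" → prefix "1111" already present; 1 new (0)
  "1100" → prefix "11" already present; 2 new (0, 0)
  "1000100" → prefix "1000100" already present; 0 new (none)
  "0011" → prefix "0" already present; 3 new (0, 1, 1)
  "01111" → prefix "01" already present; 3 new (1, 1, 1)
Total nodes = 10 + 6 + 4 + 4 + 1 + 2 + 0 + 3 + 3 = 33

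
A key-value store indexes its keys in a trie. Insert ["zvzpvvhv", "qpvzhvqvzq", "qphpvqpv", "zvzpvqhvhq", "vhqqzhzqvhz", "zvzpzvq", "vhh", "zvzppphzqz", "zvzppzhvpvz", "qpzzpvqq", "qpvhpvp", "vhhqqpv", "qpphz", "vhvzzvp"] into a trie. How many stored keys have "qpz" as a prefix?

Traverse to the node for "qpz", then collect every word in that subtree.
Words under "qpz": qpzzpvqq
Count: 1

1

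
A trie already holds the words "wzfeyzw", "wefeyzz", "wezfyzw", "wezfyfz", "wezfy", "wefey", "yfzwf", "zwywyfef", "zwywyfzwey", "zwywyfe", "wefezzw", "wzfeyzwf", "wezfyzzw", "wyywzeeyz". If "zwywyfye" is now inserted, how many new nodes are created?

Walking "zwywyfye" from the root, the first 6 characters ("zwywyf") follow existing edges; "y" is the first miss.
New nodes needed: |"zwywyfye"| − 6 = 8 − 6 = 2.

2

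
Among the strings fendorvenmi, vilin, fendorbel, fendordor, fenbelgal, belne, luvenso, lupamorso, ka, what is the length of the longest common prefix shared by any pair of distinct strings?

6

Equivalently: take the maximum, over all pairs, of their longest common prefix length.
"fendorbel" and "fendordor" agree on "fendor" (6 characters) before diverging; nothing deeper is shared.
Longest shared-prefix length: 6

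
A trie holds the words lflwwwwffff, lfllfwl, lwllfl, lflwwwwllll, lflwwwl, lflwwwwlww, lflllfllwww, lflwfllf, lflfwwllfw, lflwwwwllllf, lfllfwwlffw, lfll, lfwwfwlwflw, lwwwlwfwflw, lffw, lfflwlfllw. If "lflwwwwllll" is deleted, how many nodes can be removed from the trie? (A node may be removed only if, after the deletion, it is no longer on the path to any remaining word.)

After clearing the end-marker at "lflwwwwllll", prune upward until reaching a node still needed by another word.
Every node on "lflwwwwllll" is still needed (e.g. by "lflwwwwllllf"), so nothing is freed.
Nodes removed: 0

0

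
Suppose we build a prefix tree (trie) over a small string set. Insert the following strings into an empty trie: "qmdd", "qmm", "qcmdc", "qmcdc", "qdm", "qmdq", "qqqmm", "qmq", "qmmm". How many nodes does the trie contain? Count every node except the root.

Trie structure (* marks end of a word):
(root)
└─ q
   ├─ c
   │  └─ m
   │     └─ d
   │        └─ c *
   ├─ d
   │  └─ m *
   ├─ m
   │  ├─ c
   │  │  └─ d
   │  │     └─ c *
   │  ├─ d
   │  │  ├─ d *
   │  │  └─ q *
   │  ├─ m *
   │  │  └─ m *
   │  └─ q *
   └─ q
      └─ q
         └─ m
            └─ m *
Counting every labelled node above: 21.

21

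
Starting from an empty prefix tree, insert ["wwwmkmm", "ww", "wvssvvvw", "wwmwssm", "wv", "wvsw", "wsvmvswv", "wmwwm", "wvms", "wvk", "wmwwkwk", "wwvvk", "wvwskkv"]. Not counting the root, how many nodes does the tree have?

45

Trace insertions, counting only characters that open a new branch:
  "wwwmkmm" → 7 new (w, w, w, m, k, m, m)
  "ww" → prefix "ww" already present; 0 new (none)
  "wvssvvvw" → prefix "w" already present; 7 new (v, s, s, v, v, v, w)
  "wwmwssm" → prefix "ww" already present; 5 new (m, w, s, s, m)
  "wv" → prefix "wv" already present; 0 new (none)
  "wvsw" → prefix "wvs" already present; 1 new (w)
  "wsvmvswv" → prefix "w" already present; 7 new (s, v, m, v, s, w, v)
  "wmwwm" → prefix "w" already present; 4 new (m, w, w, m)
  "wvms" → prefix "wv" already present; 2 new (m, s)
  "wvk" → prefix "wv" already present; 1 new (k)
  "wmwwkwk" → prefix "wmww" already present; 3 new (k, w, k)
  "wwvvk" → prefix "ww" already present; 3 new (v, v, k)
  "wvwskkv" → prefix "wv" already present; 5 new (w, s, k, k, v)
Total nodes = 7 + 0 + 7 + 5 + 0 + 1 + 7 + 4 + 2 + 1 + 3 + 3 + 5 = 45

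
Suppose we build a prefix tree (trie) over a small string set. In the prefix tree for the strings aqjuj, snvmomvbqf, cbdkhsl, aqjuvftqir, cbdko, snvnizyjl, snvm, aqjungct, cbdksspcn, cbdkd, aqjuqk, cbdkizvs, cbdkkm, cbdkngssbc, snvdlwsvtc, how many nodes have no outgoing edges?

14

Leaves are exactly the stored words that no other stored word extends.
Those words: "aqjuj", "aqjungct", "aqjuqk", "aqjuvftqir", "cbdkd", "cbdkhsl", "cbdkizvs", "cbdkkm", "cbdkngssbc", "cbdko", "cbdksspcn", "snvdlwsvtc", "snvmomvbqf", "snvnizyjl"
Leaf count: 14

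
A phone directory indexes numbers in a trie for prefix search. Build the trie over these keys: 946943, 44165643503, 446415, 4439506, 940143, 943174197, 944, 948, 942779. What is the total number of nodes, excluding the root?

43

For each word, the new-node count is its length minus the longest prefix already in the trie:
  "946943" → 6 new (9, 4, 6, 9, 4, 3)
  "44165643503" → 11 new (4, 4, 1, 6, 5, 6, 4, 3, 5, 0, 3)
  "446415" → prefix "44" already present; 4 new (6, 4, 1, 5)
  "4439506" → prefix "44" already present; 5 new (3, 9, 5, 0, 6)
  "940143" → prefix "94" already present; 4 new (0, 1, 4, 3)
  "943174197" → prefix "94" already present; 7 new (3, 1, 7, 4, 1, 9, 7)
  "944" → prefix "94" already present; 1 new (4)
  "948" → prefix "94" already present; 1 new (8)
  "942779" → prefix "94" already present; 4 new (2, 7, 7, 9)
Total nodes = 6 + 11 + 4 + 5 + 4 + 7 + 1 + 1 + 4 = 43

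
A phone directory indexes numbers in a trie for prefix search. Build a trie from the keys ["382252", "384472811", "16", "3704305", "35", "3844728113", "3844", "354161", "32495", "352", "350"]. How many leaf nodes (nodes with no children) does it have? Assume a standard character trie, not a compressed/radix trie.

8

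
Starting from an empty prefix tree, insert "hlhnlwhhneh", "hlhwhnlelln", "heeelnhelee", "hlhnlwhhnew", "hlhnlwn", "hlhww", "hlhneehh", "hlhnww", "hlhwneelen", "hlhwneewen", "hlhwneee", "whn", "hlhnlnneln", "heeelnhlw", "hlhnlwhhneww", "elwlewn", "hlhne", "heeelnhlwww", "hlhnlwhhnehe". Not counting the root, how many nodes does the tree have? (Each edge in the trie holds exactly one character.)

69

Insert word by word; a character creates a node only if that edge doesn't already exist:
  "hlhnlwhhneh" → 11 new (h, l, h, n, l, w, h, h, n, e, h)
  "hlhwhnlelln" → prefix "hlh" already present; 8 new (w, h, n, l, e, l, l, n)
  "heeelnhelee" → prefix "h" already present; 10 new (e, e, e, l, n, h, e, l, e, e)
  "hlhnlwhhnew" → prefix "hlhnlwhhne" already present; 1 new (w)
  "hlhnlwn" → prefix "hlhnlw" already present; 1 new (n)
  "hlhww" → prefix "hlhw" already present; 1 new (w)
  "hlhneehh" → prefix "hlhn" already present; 4 new (e, e, h, h)
  "hlhnww" → prefix "hlhn" already present; 2 new (w, w)
  "hlhwneelen" → prefix "hlhw" already present; 6 new (n, e, e, l, e, n)
  "hlhwneewen" → prefix "hlhwnee" already present; 3 new (w, e, n)
  "hlhwneee" → prefix "hlhwnee" already present; 1 new (e)
  "whn" → 3 new (w, h, n)
  "hlhnlnneln" → prefix "hlhnl" already present; 5 new (n, n, e, l, n)
  "heeelnhlw" → prefix "heeelnh" already present; 2 new (l, w)
  "hlhnlwhhneww" → prefix "hlhnlwhhnew" already present; 1 new (w)
  "elwlewn" → 7 new (e, l, w, l, e, w, n)
  "hlhne" → prefix "hlhne" already present; 0 new (none)
  "heeelnhlwww" → prefix "heeelnhlw" already present; 2 new (w, w)
  "hlhnlwhhnehe" → prefix "hlhnlwhhneh" already present; 1 new (e)
Total nodes = 11 + 8 + 10 + 1 + 1 + 1 + 4 + 2 + 6 + 3 + 1 + 3 + 5 + 2 + 1 + 7 + 0 + 2 + 1 = 69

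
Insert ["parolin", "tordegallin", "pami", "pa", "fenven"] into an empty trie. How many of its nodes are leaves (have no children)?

4

Leaves are exactly the stored words that no other stored word extends.
Those words: "fenven", "pami", "parolin", "tordegallin"
Leaf count: 4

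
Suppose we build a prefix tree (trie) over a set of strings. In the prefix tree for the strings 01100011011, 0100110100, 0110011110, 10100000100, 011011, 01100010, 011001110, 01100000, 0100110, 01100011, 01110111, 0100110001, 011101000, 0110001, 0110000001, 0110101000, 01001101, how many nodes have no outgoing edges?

12

A leaf is a node with no children — equivalently, the end of a word that is not a proper prefix of any other stored word.
Those words: "0100110001", "0100110100", "0110000001", "01100010", "01100011011", "011001110", "0110011110", "0110101000", "011011", "011101000", "01110111", "10100000100"
Leaf count: 12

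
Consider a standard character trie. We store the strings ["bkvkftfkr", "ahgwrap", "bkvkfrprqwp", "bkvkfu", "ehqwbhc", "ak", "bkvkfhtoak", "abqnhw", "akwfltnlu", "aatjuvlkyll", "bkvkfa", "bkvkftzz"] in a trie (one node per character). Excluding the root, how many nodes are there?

Insert word by word; a character creates a node only if that edge doesn't already exist:
  "bkvkftfkr" → 9 new (b, k, v, k, f, t, f, k, r)
  "ahgwrap" → 7 new (a, h, g, w, r, a, p)
  "bkvkfrprqwp" → prefix "bkvkf" already present; 6 new (r, p, r, q, w, p)
  "bkvkfu" → prefix "bkvkf" already present; 1 new (u)
  "ehqwbhc" → 7 new (e, h, q, w, b, h, c)
  "ak" → prefix "a" already present; 1 new (k)
  "bkvkfhtoak" → prefix "bkvkf" already present; 5 new (h, t, o, a, k)
  "abqnhw" → prefix "a" already present; 5 new (b, q, n, h, w)
  "akwfltnlu" → prefix "ak" already present; 7 new (w, f, l, t, n, l, u)
  "aatjuvlkyll" → prefix "a" already present; 10 new (a, t, j, u, v, l, k, y, l, l)
  "bkvkfa" → prefix "bkvkf" already present; 1 new (a)
  "bkvkftzz" → prefix "bkvkft" already present; 2 new (z, z)
Total nodes = 9 + 7 + 6 + 1 + 7 + 1 + 5 + 5 + 7 + 10 + 1 + 2 = 61

61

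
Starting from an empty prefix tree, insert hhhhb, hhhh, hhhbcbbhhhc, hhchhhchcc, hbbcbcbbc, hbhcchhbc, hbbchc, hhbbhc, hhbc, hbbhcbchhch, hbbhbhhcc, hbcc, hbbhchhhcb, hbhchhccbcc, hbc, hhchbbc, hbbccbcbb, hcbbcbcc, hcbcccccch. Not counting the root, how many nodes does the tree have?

92

Count nodes per top-level branch (shared prefixes stored once):
  'h'-branch (hbbcbcbbc, hbbccbcbb, hbbchc, hbbhbhhcc, hbbhcbchhch, hbbhchhhcb, hbc, hbcc, hbhcchhbc, hbhchhccbcc, hcbbcbcc, hcbcccccch, hhbbhc, hhbc, hhchbbc, hhchhhchcc, hhhbcbbhhhc, hhhh, hhhhb): 92 nodes
Sum: 92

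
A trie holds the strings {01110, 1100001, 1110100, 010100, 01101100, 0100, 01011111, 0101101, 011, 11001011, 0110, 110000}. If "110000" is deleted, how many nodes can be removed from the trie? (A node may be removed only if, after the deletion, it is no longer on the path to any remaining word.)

A node on "110000"'s path can go only if nothing else ends at it or branches off below it.
Every node on "110000" is still needed (e.g. by "1100001"), so nothing is freed.
Nodes removed: 0

0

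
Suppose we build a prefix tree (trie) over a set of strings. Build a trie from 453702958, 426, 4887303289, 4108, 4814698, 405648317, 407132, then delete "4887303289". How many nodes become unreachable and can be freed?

8

After clearing the end-marker at "4887303289", prune upward until reaching a node still needed by another word.
The suffix "87303289" (8 nodes) is used only by "4887303289"; the node for "48" still has the child "1", so pruning stops there.
Nodes removed: 8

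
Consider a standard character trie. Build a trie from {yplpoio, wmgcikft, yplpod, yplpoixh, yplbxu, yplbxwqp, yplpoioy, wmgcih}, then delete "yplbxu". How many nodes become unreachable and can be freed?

1

Walk "yplbxu" from the leaf back toward the root, removing each node that no remaining word uses.
The suffix "u" (1 node) is used only by "yplbxu"; the node for "yplbx" still has the child "w", so pruning stops there.
Nodes removed: 1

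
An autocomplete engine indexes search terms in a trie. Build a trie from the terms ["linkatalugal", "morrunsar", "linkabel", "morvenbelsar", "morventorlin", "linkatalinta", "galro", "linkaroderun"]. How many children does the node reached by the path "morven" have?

2

The children of the "morven" node are the distinct next characters among strings starting with "morven".
Distinct next characters after "morven": b, t.
That node has 2 child edges.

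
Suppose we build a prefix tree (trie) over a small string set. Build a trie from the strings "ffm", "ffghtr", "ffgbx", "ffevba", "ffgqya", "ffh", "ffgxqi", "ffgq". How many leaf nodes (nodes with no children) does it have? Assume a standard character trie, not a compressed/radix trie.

A leaf is a node with no children — equivalently, the end of a word that is not a proper prefix of any other stored word.
Those words: "ffevba", "ffgbx", "ffghtr", "ffgqya", "ffgxqi", "ffh", "ffm"
Leaf count: 7

7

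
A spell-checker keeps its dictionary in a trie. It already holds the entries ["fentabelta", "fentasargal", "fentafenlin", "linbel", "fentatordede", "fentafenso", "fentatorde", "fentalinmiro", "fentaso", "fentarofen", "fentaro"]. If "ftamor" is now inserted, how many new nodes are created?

The longest prefix of "ftamor" already in the trie is "f" (length 1).
New nodes needed: |"ftamor"| − 1 = 6 − 1 = 5.

5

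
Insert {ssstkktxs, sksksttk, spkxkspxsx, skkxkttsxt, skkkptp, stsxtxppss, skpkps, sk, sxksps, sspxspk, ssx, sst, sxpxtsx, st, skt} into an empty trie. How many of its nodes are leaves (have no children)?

13

Leaves are exactly the stored words that no other stored word extends.
Those words: "skkkptp", "skkxkttsxt", "skpkps", "sksksttk", "skt", "spkxkspxsx", "sspxspk", "ssstkktxs", "sst", "ssx", "stsxtxppss", "sxksps", "sxpxtsx"
Leaf count: 13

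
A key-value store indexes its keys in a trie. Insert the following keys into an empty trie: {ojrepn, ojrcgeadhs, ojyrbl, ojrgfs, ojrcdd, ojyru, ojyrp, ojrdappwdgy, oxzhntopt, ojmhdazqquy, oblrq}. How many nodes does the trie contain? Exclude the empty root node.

53

Trace insertions, counting only characters that open a new branch:
  "ojrepn" → 6 new (o, j, r, e, p, n)
  "ojrcgeadhs" → prefix "ojr" already present; 7 new (c, g, e, a, d, h, s)
  "ojyrbl" → prefix "oj" already present; 4 new (y, r, b, l)
  "ojrgfs" → prefix "ojr" already present; 3 new (g, f, s)
  "ojrcdd" → prefix "ojrc" already present; 2 new (d, d)
  "ojyru" → prefix "ojyr" already present; 1 new (u)
  "ojyrp" → prefix "ojyr" already present; 1 new (p)
  "ojrdappwdgy" → prefix "ojr" already present; 8 new (d, a, p, p, w, d, g, y)
  "oxzhntopt" → prefix "o" already present; 8 new (x, z, h, n, t, o, p, t)
  "ojmhdazqquy" → prefix "oj" already present; 9 new (m, h, d, a, z, q, q, u, y)
  "oblrq" → prefix "o" already present; 4 new (b, l, r, q)
Total nodes = 6 + 7 + 4 + 3 + 2 + 1 + 1 + 8 + 8 + 9 + 4 = 53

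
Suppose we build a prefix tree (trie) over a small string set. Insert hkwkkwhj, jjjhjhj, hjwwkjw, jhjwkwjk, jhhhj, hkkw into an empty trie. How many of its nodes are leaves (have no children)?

6

A leaf is a node with no children — equivalently, the end of a word that is not a proper prefix of any other stored word.
Those words: "hjwwkjw", "hkkw", "hkwkkwhj", "jhhhj", "jhjwkwjk", "jjjhjhj"
Leaf count: 6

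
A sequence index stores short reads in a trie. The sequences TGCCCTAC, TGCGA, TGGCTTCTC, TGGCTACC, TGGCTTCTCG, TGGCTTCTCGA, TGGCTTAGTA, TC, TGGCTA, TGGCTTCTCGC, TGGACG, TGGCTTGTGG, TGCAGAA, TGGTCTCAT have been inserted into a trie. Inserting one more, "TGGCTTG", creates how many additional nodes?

0

"TGGCTTG" is already a full path in the trie; only an end-marker is added.
No new nodes are needed: 0.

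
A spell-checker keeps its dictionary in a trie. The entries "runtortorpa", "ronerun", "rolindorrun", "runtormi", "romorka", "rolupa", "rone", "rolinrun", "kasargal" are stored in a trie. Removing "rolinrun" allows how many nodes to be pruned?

A node on "rolinrun"'s path can go only if nothing else ends at it or branches off below it.
The suffix "run" (3 nodes) is used only by "rolinrun"; the node for "rolin" still has the child "d", so pruning stops there.
Nodes removed: 3

3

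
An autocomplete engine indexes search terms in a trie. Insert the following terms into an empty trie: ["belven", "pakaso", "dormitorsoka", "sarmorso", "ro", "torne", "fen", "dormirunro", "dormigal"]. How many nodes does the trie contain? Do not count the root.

50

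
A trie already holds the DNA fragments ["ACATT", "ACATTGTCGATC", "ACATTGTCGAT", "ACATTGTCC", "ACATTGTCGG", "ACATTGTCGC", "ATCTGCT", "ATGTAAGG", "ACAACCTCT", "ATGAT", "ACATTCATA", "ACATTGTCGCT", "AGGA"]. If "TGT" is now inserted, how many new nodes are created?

3

"TGT" shares no prefix with any stored word, so all 3 characters open new nodes.
3 − 0 = 3 new nodes.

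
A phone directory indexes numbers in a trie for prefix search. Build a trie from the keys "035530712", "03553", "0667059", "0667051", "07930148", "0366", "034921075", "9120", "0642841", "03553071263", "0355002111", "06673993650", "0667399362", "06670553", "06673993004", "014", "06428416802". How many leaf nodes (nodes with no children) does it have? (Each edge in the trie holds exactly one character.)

Leaves are exactly the stored words that no other stored word extends.
Those words: "014", "034921075", "0355002111", "03553071263", "0366", "06428416802", "0667051", "06670553", "0667059", "06673993004", "0667399362", "06673993650", "07930148", "9120"
Leaf count: 14

14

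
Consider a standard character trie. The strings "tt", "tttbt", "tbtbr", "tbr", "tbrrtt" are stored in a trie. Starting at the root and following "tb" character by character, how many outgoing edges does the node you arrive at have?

2

The children of the "tb" node are the distinct next characters among strings starting with "tb".
Characters that immediately follow "tb" among the stored strings: {r, t}.
That node has 2 child edges.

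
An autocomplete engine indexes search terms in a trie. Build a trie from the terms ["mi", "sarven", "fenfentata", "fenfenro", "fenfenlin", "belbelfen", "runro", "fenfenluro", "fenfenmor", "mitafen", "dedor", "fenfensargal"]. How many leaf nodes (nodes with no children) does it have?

11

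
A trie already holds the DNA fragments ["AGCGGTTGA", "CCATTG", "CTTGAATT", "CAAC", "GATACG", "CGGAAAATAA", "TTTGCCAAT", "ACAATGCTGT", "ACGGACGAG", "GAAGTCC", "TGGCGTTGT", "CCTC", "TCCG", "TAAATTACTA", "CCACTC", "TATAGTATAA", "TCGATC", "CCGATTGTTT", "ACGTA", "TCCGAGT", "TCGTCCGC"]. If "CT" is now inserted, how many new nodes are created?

Every character of "CT" already lies on an existing path (it is a prefix of some stored word).
No new nodes are needed: 0.

0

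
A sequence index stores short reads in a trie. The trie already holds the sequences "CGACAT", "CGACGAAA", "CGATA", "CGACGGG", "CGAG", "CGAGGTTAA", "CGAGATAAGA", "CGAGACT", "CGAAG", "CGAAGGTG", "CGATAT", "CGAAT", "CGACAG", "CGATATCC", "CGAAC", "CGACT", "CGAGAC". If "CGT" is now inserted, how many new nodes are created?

The longest prefix of "CGT" already in the trie is "CG" (length 2).
Each of the 1 remaining characters creates one node.

1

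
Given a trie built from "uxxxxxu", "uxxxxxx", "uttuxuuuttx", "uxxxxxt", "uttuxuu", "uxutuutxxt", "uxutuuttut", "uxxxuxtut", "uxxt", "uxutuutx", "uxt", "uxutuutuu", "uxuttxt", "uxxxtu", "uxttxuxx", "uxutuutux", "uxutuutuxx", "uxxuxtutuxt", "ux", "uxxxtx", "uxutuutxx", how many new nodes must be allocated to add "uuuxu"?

4

The longest prefix of "uuuxu" already in the trie is "u" (length 1).
Each of the 4 remaining characters creates one node.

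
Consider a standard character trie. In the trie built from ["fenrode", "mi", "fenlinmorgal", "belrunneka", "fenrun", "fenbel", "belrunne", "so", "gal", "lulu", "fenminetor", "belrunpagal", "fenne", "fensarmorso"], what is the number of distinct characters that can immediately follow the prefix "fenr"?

Follow the path "fenr" to its node, then look at its outgoing edges.
Distinct next characters after "fenr": o, u.
That node has 2 child edges.

2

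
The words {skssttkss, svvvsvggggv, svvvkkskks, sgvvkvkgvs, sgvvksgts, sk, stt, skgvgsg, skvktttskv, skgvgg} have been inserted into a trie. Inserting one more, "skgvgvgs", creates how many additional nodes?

3

"skgvg" is already a path in the trie; the remaining "vgs" must be added.
Each of the 3 remaining characters creates one node.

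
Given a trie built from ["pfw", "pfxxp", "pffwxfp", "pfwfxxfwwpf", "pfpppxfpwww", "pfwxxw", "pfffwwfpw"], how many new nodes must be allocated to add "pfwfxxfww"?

Every character of "pfwfxxfww" already lies on an existing path (it is a prefix of some stored word).
No new nodes are needed: 0.

0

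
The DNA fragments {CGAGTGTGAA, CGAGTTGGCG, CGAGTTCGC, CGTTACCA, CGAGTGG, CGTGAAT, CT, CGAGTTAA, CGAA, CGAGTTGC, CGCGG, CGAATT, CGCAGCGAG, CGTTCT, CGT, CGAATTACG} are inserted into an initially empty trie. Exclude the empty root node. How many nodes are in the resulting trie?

50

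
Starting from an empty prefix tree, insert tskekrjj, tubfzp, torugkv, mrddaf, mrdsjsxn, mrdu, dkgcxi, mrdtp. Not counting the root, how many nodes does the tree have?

39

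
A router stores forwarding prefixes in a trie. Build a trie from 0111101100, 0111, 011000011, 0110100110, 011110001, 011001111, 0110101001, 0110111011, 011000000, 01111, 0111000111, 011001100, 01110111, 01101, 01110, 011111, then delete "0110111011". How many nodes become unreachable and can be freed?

5

Walk "0110111011" from the leaf back toward the root, removing each node that no remaining word uses.
The suffix "11011" (5 nodes) is used only by "0110111011"; the node for "01101" still has the child "0", so pruning stops there.
Nodes removed: 5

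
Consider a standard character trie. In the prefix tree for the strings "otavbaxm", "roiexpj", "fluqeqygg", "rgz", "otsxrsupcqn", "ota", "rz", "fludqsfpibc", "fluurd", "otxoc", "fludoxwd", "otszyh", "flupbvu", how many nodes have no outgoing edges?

12

A leaf is a node with no children — equivalently, the end of a word that is not a proper prefix of any other stored word.
Those words: "fludoxwd", "fludqsfpibc", "flupbvu", "fluqeqygg", "fluurd", "otavbaxm", "otsxrsupcqn", "otszyh", "otxoc", "rgz", "roiexpj", "rz"
Leaf count: 12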